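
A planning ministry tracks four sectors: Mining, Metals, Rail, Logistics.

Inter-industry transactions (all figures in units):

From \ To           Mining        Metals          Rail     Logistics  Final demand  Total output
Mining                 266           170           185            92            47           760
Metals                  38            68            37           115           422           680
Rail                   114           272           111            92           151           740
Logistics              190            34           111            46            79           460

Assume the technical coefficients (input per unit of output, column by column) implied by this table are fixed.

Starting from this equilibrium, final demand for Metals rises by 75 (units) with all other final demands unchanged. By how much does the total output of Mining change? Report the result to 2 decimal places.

Technical coefficients a_ij = z_ij / X_j:
  a_11 = 266/760 = 0.35, a_21 = 38/760 = 0.05, a_31 = 114/760 = 0.15, a_41 = 190/760 = 0.25
  a_12 = 170/680 = 0.25, a_22 = 68/680 = 0.10, a_32 = 272/680 = 0.40, a_42 = 34/680 = 0.05
  a_13 = 185/740 = 0.25, a_23 = 37/740 = 0.05, a_33 = 111/740 = 0.15, a_43 = 111/740 = 0.15
  a_14 = 92/460 = 0.20, a_24 = 115/460 = 0.25, a_34 = 92/460 = 0.20, a_44 = 46/460 = 0.10
I − A =
  [   0.65    -0.25    -0.25    -0.20]
  [  -0.05     0.90    -0.05    -0.25]
  [  -0.15    -0.40     0.85    -0.20]
  [  -0.25    -0.05    -0.15     0.90]
Compute the cofactors C_ij = (−1)^(i+j)·(3×3 minor ij) of I−A; the adjugate is their transpose:
adj(I−A) = Cᵀ =
  [ 0.617375   0.296750   0.247500   0.274625]
  [ 0.104750   0.384500   0.079500   0.147750]
  [ 0.208125   0.268250   0.446000   0.219875]
  [ 0.212000   0.148500   0.147500   0.433000]
det(I−A) = Σ_j (I−A)_1j·C_1j = (0.65)(0.617375) + (-0.25)(0.104750) + (-0.25)(0.208125) + (-0.20)(0.212000) = 0.280675
(I − A)⁻¹ = adj(I−A) / det(I−A) ≈
  [   2.1996     1.0573     0.8818     0.9784]
  [   0.3732     1.3699     0.2832     0.5264]
  [   0.7415     0.9557     1.5890     0.7834]
  [   0.7553     0.5291     0.5255     1.5427]
Δx = (I − A)⁻¹ Δd with Δd having +75 in the Metals component and 0 elsewhere.
So Δx_1 = L_12 · (+75), where L_12 = adj(I−A)_12 / det(I−A) = 0.296750 / 0.280675.
Δx_1 = 0.296750 × (+75) / 0.280675 = 22.25625 / 0.280675 ≈ 79.30.

Δx_1 = 79.30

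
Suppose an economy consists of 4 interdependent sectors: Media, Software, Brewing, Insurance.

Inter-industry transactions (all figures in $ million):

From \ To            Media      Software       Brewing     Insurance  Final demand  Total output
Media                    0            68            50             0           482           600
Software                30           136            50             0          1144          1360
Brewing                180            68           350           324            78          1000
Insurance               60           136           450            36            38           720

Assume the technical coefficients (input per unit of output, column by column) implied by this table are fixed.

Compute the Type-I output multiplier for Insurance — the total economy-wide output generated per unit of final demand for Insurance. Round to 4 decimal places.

m_4 = 2.8852

Technical coefficients a_ij = z_ij / X_j:
  a_11 = 0/600 = 0.00, a_21 = 30/600 = 0.05, a_31 = 180/600 = 0.30, a_41 = 60/600 = 0.10
  a_12 = 68/1360 = 0.05, a_22 = 136/1360 = 0.10, a_32 = 68/1360 = 0.05, a_42 = 136/1360 = 0.10
  a_13 = 50/1000 = 0.05, a_23 = 50/1000 = 0.05, a_33 = 350/1000 = 0.35, a_43 = 450/1000 = 0.45
  a_14 = 0/720 = 0.00, a_24 = 0/720 = 0.00, a_34 = 324/720 = 0.45, a_44 = 36/720 = 0.05
I − A =
  [   1.00    -0.05    -0.05     0.00]
  [  -0.05     0.90    -0.05     0.00]
  [  -0.30    -0.05     0.65    -0.45]
  [  -0.10    -0.10    -0.45     0.95]
Compute the cofactors C_ij = (−1)^(i+j)·(3×3 minor ij) of I−A; the adjugate is their transpose:
adj(I−A) = Cᵀ =
  [ 0.368875   0.025375   0.045125   0.021375]
  [ 0.037250   0.398500   0.049875   0.023625]
  [ 0.301625   0.109000   0.852625   0.403875]
  [ 0.185625   0.096250   0.413875   0.566500]
det(I−A) = Σ_j (I−A)_1j·C_1j = (1.00)(0.368875) + (-0.05)(0.037250) + (-0.05)(0.301625) + (0.00)(0.185625) = 0.35193125
(I − A)⁻¹ = adj(I−A) / det(I−A) ≈
  [   1.04815     0.07210     0.12822     0.06074]
  [   0.10584     1.13232     0.14172     0.06713]
  [   0.85706     0.30972     2.42270     1.14760]
  [   0.52745     0.27349     1.17601     1.60969]
The output multiplier for sector j is the column-j sum of the Leontief inverse (I − A)⁻¹ = adj(I−A) / det(I−A).
Column 4 of adj(I−A): (0.021375, 0.023625, 0.403875, 0.566500); det(I−A) = 0.35193125.
m_4 = (0.021375 + 0.023625 + 0.403875 + 0.566500) / 0.35193125 = 1.015375 / 0.35193125 ≈ 2.8852.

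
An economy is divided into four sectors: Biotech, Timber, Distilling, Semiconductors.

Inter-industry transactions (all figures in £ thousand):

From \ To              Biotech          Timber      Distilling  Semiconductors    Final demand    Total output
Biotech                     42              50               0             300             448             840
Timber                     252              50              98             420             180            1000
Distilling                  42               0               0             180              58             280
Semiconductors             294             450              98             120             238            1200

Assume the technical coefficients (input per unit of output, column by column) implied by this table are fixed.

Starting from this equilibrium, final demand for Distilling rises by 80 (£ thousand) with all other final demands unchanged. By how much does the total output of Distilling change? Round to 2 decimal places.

Technical coefficients a_ij = z_ij / X_j:
  a_11 = 42/840 = 0.05, a_21 = 252/840 = 0.30, a_31 = 42/840 = 0.05, a_41 = 294/840 = 0.35
  a_12 = 50/1000 = 0.05, a_22 = 50/1000 = 0.05, a_32 = 0/1000 = 0.00, a_42 = 450/1000 = 0.45
  a_13 = 0/280 = 0.00, a_23 = 98/280 = 0.35, a_33 = 0/280 = 0.00, a_43 = 98/280 = 0.35
  a_14 = 300/1200 = 0.25, a_24 = 420/1200 = 0.35, a_34 = 180/1200 = 0.15, a_44 = 120/1200 = 0.10
I − A =
  [   0.95    -0.05     0.00    -0.25]
  [  -0.30     0.95    -0.35    -0.35]
  [  -0.05     0.00     1.00    -0.15]
  [  -0.35    -0.45    -0.35     0.90]
Compute the cofactors C_ij = (−1)^(i+j)·(3×3 minor ij) of I−A; the adjugate is their transpose:
adj(I−A) = Cᵀ =
  [ 0.624000   0.154875   0.144375   0.257625]
  [ 0.417000   0.713250   0.411250   0.461750]
  [ 0.105000   0.074625   0.526125   0.145875]
  [ 0.492000   0.445875   0.466375   0.886625]
det(I−A) = Σ_j (I−A)_1j·C_1j = (0.95)(0.624000) + (-0.05)(0.417000) + (0.00)(0.105000) + (-0.25)(0.492000) = 0.44895
(I − A)⁻¹ = adj(I−A) / det(I−A) ≈
  [   1.3899     0.3450     0.3216     0.5738]
  [   0.9288     1.5887     0.9160     1.0285]
  [   0.2339     0.1662     1.1719     0.3249]
  [   1.0959     0.9932     1.0388     1.9749]
Δx = (I − A)⁻¹ Δd with Δd having +80 in the Distilling component and 0 elsewhere.
So Δx_3 = L_33 · (+80), where L_33 = adj(I−A)_33 / det(I−A) = 0.526125 / 0.44895.
Δx_3 = 0.526125 × (+80) / 0.44895 = 42.09 / 0.44895 ≈ 93.75.

Δx_3 = 93.75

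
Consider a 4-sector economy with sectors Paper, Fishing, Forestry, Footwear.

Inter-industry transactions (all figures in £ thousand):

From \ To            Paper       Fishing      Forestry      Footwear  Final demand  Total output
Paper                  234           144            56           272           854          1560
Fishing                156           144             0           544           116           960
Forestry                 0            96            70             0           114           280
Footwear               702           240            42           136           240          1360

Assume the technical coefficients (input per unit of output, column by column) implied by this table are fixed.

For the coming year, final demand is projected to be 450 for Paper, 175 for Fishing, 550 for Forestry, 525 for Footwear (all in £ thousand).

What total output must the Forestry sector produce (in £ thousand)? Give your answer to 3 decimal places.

x_3 = 891.221

Technical coefficients a_ij = z_ij / X_j:
  a_11 = 234/1560 = 0.15, a_21 = 156/1560 = 0.10, a_31 = 0/1560 = 0.00, a_41 = 702/1560 = 0.45
  a_12 = 144/960 = 0.15, a_22 = 144/960 = 0.15, a_32 = 96/960 = 0.10, a_42 = 240/960 = 0.25
  a_13 = 56/280 = 0.20, a_23 = 0/280 = 0.00, a_33 = 70/280 = 0.25, a_43 = 42/280 = 0.15
  a_14 = 272/1360 = 0.20, a_24 = 544/1360 = 0.40, a_34 = 0/1360 = 0.00, a_44 = 136/1360 = 0.10
I − A =
  [   0.85    -0.15    -0.20    -0.20]
  [  -0.10     0.85     0.00    -0.40]
  [   0.00    -0.10     0.75     0.00]
  [  -0.45    -0.25    -0.15     0.90]
Compute the cofactors C_ij = (−1)^(i+j)·(3×3 minor ij) of I−A; the adjugate is their transpose:
adj(I−A) = Cᵀ =
  [ 0.492750   0.159750   0.167500   0.180500]
  [ 0.202500   0.506250   0.108000   0.270000]
  [ 0.027000   0.067500   0.443250   0.036000]
  [ 0.307125   0.231750   0.187625   0.528625]
det(I−A) = Σ_j (I−A)_1j·C_1j = (0.85)(0.492750) + (-0.15)(0.202500) + (-0.20)(0.027000) + (-0.20)(0.307125) = 0.3216375
(I − A)⁻¹ = adj(I−A) / det(I−A) ≈
  [   1.5320     0.4967     0.5208     0.5612]
  [   0.6296     1.5740     0.3358     0.8395]
  [   0.0839     0.2099     1.3781     0.1119]
  [   0.9549     0.7205     0.5833     1.6435]
x = (I − A)⁻¹ d = adj(I−A)·d / det(I−A), with det(I−A) = 0.3216375:
  x_1 = (0.492750·450 + 0.159750·175 + 0.167500·550 + 0.180500·525) / 0.3216375 = 436.58125 / 0.3216375 ≈ 1357.370
  x_2 = (0.202500·450 + 0.506250·175 + 0.108000·550 + 0.270000·525) / 0.3216375 = 380.86875 / 0.3216375 ≈ 1184.155
  x_3 = (0.027000·450 + 0.067500·175 + 0.443250·550 + 0.036000·525) / 0.3216375 = 286.65 / 0.3216375 ≈ 891.221
  x_4 = (0.307125·450 + 0.231750·175 + 0.187625·550 + 0.528625·525) / 0.3216375 = 559.484375 / 0.3216375 ≈ 1739.487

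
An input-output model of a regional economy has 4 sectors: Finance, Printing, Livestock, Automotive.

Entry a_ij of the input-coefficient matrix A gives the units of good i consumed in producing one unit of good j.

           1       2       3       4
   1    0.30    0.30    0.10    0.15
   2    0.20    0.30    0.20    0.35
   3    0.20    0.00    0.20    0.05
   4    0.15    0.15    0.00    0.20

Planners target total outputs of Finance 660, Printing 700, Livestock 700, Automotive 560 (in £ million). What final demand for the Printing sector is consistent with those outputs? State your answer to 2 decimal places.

I − A =
  [   0.70    -0.30    -0.10    -0.15]
  [  -0.20     0.70    -0.20    -0.35]
  [  -0.20     0.00     0.80    -0.05]
  [  -0.15    -0.15     0.00     0.80]
d = (I − A) x:
  d_1 = (+0.70)·660 + (-0.30)·700 + (-0.10)·700 + (-0.15)·560 = 98.00
  d_2 = (-0.20)·660 + (+0.70)·700 + (-0.20)·700 + (-0.35)·560 = 22.00
  d_3 = (-0.20)·660 + (+0.00)·700 + (+0.80)·700 + (-0.05)·560 = 400.00
  d_4 = (-0.15)·660 + (-0.15)·700 + (+0.00)·700 + (+0.80)·560 = 244.00

d_2 = 22.00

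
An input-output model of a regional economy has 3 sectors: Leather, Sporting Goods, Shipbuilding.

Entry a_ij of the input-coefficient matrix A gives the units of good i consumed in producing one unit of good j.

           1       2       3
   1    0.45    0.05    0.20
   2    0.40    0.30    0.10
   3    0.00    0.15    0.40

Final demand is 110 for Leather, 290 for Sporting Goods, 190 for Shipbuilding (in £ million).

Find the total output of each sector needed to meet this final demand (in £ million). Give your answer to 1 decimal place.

I − A =
  [   0.55    -0.05    -0.20]
  [  -0.40     0.70    -0.10]
  [   0.00    -0.15     0.60]
Cofactors of I−A, C_ij = (−1)^(i+j)·(minor ij) (rows/columns in the sector order above):
  C_11 = (0.70)(0.60) − (-0.10)(-0.15) = 0.4050
  C_12 = −[(-0.40)(0.60) − (-0.10)(0.00)] = 0.2400
  C_13 = (-0.40)(-0.15) − (0.70)(0.00) = 0.0600
  C_21 = −[(-0.05)(0.60) − (-0.20)(-0.15)] = 0.0600
  C_22 = (0.55)(0.60) − (-0.20)(0.00) = 0.3300
  C_23 = −[(0.55)(-0.15) − (-0.05)(0.00)] = 0.0825
  C_31 = (-0.05)(-0.10) − (-0.20)(0.70) = 0.1450
  C_32 = −[(0.55)(-0.10) − (-0.20)(-0.40)] = 0.1350
  C_33 = (0.55)(0.70) − (-0.05)(-0.40) = 0.3650
det(I−A) = Σ_j (I−A)_1j·C_1j = (0.55)(0.4050) + (-0.05)(0.2400) + (-0.20)(0.0600) = 0.19875
adj(I−A) = Cᵀ =
  [ 0.4050   0.0600   0.1450]
  [ 0.2400   0.3300   0.1350]
  [ 0.0600   0.0825   0.3650]
(I − A)⁻¹ = adj(I−A) / det(I−A) ≈
  [   2.0377     0.3019     0.7296]
  [   1.2075     1.6604     0.6792]
  [   0.3019     0.4151     1.8365]
x = (I − A)⁻¹ d = adj(I−A)·d / det(I−A), with det(I−A) = 0.19875:
  x_1 = (0.4050·110 + 0.0600·290 + 0.1450·190) / 0.19875 = 89.50 / 0.19875 ≈ 450.3
  x_2 = (0.2400·110 + 0.3300·290 + 0.1350·190) / 0.19875 = 147.75 / 0.19875 ≈ 743.4
  x_3 = (0.0600·110 + 0.0825·290 + 0.3650·190) / 0.19875 = 99.875 / 0.19875 ≈ 502.5

x_1 = 450.3, x_2 = 743.4, x_3 = 502.5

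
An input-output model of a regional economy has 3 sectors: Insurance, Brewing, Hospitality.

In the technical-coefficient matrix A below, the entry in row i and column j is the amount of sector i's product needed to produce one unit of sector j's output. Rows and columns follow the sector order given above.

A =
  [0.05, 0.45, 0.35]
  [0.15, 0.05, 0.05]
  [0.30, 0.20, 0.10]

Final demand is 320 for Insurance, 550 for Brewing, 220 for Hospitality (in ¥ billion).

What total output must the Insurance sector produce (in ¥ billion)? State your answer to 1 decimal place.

I − A =
  [   0.95    -0.45    -0.35]
  [  -0.15     0.95    -0.05]
  [  -0.30    -0.20     0.90]
Cofactors of I−A, C_ij = (−1)^(i+j)·(minor ij) (rows/columns in the sector order above):
  C_11 = (0.95)(0.90) − (-0.05)(-0.20) = 0.8450
  C_12 = −[(-0.15)(0.90) − (-0.05)(-0.30)] = 0.1500
  C_13 = (-0.15)(-0.20) − (0.95)(-0.30) = 0.3150
  C_21 = −[(-0.45)(0.90) − (-0.35)(-0.20)] = 0.4750
  C_22 = (0.95)(0.90) − (-0.35)(-0.30) = 0.7500
  C_23 = −[(0.95)(-0.20) − (-0.45)(-0.30)] = 0.3250
  C_31 = (-0.45)(-0.05) − (-0.35)(0.95) = 0.3550
  C_32 = −[(0.95)(-0.05) − (-0.35)(-0.15)] = 0.1000
  C_33 = (0.95)(0.95) − (-0.45)(-0.15) = 0.8350
det(I−A) = Σ_j (I−A)_1j·C_1j = (0.95)(0.8450) + (-0.45)(0.1500) + (-0.35)(0.3150) = 0.6250
adj(I−A) = Cᵀ =
  [ 0.8450   0.4750   0.3550]
  [ 0.1500   0.7500   0.1000]
  [ 0.3150   0.3250   0.8350]
(I − A)⁻¹ = adj(I−A) / det(I−A) ≈
  [   1.3520     0.7600     0.5680]
  [   0.2400     1.2000     0.1600]
  [   0.5040     0.5200     1.3360]
x = (I − A)⁻¹ d = adj(I−A)·d / det(I−A), with det(I−A) = 0.6250:
  x_I = (0.8450·320 + 0.4750·550 + 0.3550·220) / 0.6250 = 609.75 / 0.6250 = 975.6
  x_B = (0.1500·320 + 0.7500·550 + 0.1000·220) / 0.6250 = 482.50 / 0.6250 = 772.0
  x_H = (0.3150·320 + 0.3250·550 + 0.8350·220) / 0.6250 = 463.25 / 0.6250 = 741.2

x_I = 975.6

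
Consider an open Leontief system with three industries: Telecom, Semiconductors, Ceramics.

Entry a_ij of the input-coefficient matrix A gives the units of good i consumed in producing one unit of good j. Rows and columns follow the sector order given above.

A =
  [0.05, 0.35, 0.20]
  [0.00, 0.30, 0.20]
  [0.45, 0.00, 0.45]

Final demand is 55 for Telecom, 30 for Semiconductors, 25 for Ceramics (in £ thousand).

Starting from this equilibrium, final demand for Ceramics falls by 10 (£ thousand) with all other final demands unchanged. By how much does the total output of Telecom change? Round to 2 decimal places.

I − A =
  [   0.95    -0.35    -0.20]
  [   0.00     0.70    -0.20]
  [  -0.45     0.00     0.55]
Cofactors of I−A, C_ij = (−1)^(i+j)·(minor ij) (rows/columns in the sector order above):
  C_11 = (0.70)(0.55) − (-0.20)(0.00) = 0.3850
  C_12 = −[(0.00)(0.55) − (-0.20)(-0.45)] = 0.0900
  C_13 = (0.00)(0.00) − (0.70)(-0.45) = 0.3150
  C_21 = −[(-0.35)(0.55) − (-0.20)(0.00)] = 0.1925
  C_22 = (0.95)(0.55) − (-0.20)(-0.45) = 0.4325
  C_23 = −[(0.95)(0.00) − (-0.35)(-0.45)] = 0.1575
  C_31 = (-0.35)(-0.20) − (-0.20)(0.70) = 0.2100
  C_32 = −[(0.95)(-0.20) − (-0.20)(0.00)] = 0.1900
  C_33 = (0.95)(0.70) − (-0.35)(0.00) = 0.6650
det(I−A) = Σ_j (I−A)_1j·C_1j = (0.95)(0.3850) + (-0.35)(0.0900) + (-0.20)(0.3150) = 0.27125
adj(I−A) = Cᵀ =
  [ 0.3850   0.1925   0.2100]
  [ 0.0900   0.4325   0.1900]
  [ 0.3150   0.1575   0.6650]
(I − A)⁻¹ = adj(I−A) / det(I−A) ≈
  [   1.4194     0.7097     0.7742]
  [   0.3318     1.5945     0.7005]
  [   1.1613     0.5806     2.4516]
Δx = (I − A)⁻¹ Δd with Δd having -10 in the Ceramics component and 0 elsewhere.
So Δx_T = L_TC · (-10), where L_TC = adj(I−A)_TC / det(I−A) = 0.2100 / 0.27125.
Δx_T = 0.2100 × (-10) / 0.27125 = -2.10 / 0.27125 ≈ -7.74.

Δx_T = -7.74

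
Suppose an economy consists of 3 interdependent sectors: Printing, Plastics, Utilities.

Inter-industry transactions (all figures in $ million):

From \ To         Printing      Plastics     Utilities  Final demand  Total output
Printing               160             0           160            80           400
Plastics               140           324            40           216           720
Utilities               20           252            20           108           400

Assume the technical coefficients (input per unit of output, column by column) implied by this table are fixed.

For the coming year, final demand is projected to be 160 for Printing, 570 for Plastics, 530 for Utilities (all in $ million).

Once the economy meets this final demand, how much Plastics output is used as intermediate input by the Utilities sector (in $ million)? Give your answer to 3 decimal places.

Technical coefficients a_ij = z_ij / X_j:
  a_11 = 160/400 = 0.40, a_21 = 140/400 = 0.35, a_31 = 20/400 = 0.05
  a_12 = 0/720 = 0.00, a_22 = 324/720 = 0.45, a_32 = 252/720 = 0.35
  a_13 = 160/400 = 0.40, a_23 = 40/400 = 0.10, a_33 = 20/400 = 0.05
I − A =
  [   0.60     0.00    -0.40]
  [  -0.35     0.55    -0.10]
  [  -0.05    -0.35     0.95]
Cofactors of I−A, C_ij = (−1)^(i+j)·(minor ij) (rows/columns in the sector order above):
  C_11 = (0.55)(0.95) − (-0.10)(-0.35) = 0.4875
  C_12 = −[(-0.35)(0.95) − (-0.10)(-0.05)] = 0.3375
  C_13 = (-0.35)(-0.35) − (0.55)(-0.05) = 0.1500
  C_21 = −[(0.00)(0.95) − (-0.40)(-0.35)] = 0.1400
  C_22 = (0.60)(0.95) − (-0.40)(-0.05) = 0.5500
  C_23 = −[(0.60)(-0.35) − (0.00)(-0.05)] = 0.2100
  C_31 = (0.00)(-0.10) − (-0.40)(0.55) = 0.2200
  C_32 = −[(0.60)(-0.10) − (-0.40)(-0.35)] = 0.2000
  C_33 = (0.60)(0.55) − (0.00)(-0.35) = 0.3300
det(I−A) = Σ_j (I−A)_1j·C_1j = (0.60)(0.4875) + (0.00)(0.3375) + (-0.40)(0.1500) = 0.2325
adj(I−A) = Cᵀ =
  [ 0.4875   0.1400   0.2200]
  [ 0.3375   0.5500   0.2000]
  [ 0.1500   0.2100   0.3300]
(I − A)⁻¹ = adj(I−A) / det(I−A) ≈
  [   2.0968     0.6022     0.9462]
  [   1.4516     2.3656     0.8602]
  [   0.6452     0.9032     1.4194]
First solve x = (I − A)⁻¹ d = adj(I−A)·d / det(I−A); in particular x_3 = (0.1500·160 + 0.2100·570 + 0.3300·530) / 0.2325 = 318.60 / 0.2325 ≈ 1370.32258.
Intermediate flow from 2 to 3: z_23 = a_23 · x_3 = 0.10 × 318.60 / 0.2325 = 31.86 / 0.2325 ≈ 137.032.

z_23 = 137.032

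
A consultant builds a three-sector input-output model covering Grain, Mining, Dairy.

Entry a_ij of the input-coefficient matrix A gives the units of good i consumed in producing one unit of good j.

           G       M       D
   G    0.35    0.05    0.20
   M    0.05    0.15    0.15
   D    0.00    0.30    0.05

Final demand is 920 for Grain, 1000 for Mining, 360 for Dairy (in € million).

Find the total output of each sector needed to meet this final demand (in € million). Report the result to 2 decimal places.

I − A =
  [   0.65    -0.05    -0.20]
  [  -0.05     0.85    -0.15]
  [   0.00    -0.30     0.95]
Cofactors of I−A, C_ij = (−1)^(i+j)·(minor ij) (rows/columns in the sector order above):
  C_11 = (0.85)(0.95) − (-0.15)(-0.30) = 0.7625
  C_12 = −[(-0.05)(0.95) − (-0.15)(0.00)] = 0.0475
  C_13 = (-0.05)(-0.30) − (0.85)(0.00) = 0.0150
  C_21 = −[(-0.05)(0.95) − (-0.20)(-0.30)] = 0.1075
  C_22 = (0.65)(0.95) − (-0.20)(0.00) = 0.6175
  C_23 = −[(0.65)(-0.30) − (-0.05)(0.00)] = 0.1950
  C_31 = (-0.05)(-0.15) − (-0.20)(0.85) = 0.1775
  C_32 = −[(0.65)(-0.15) − (-0.20)(-0.05)] = 0.1075
  C_33 = (0.65)(0.85) − (-0.05)(-0.05) = 0.5500
det(I−A) = Σ_j (I−A)_1j·C_1j = (0.65)(0.7625) + (-0.05)(0.0475) + (-0.20)(0.0150) = 0.49025
adj(I−A) = Cᵀ =
  [ 0.7625   0.1075   0.1775]
  [ 0.0475   0.6175   0.1075]
  [ 0.0150   0.1950   0.5500]
(I − A)⁻¹ = adj(I−A) / det(I−A) ≈
  [   1.5553     0.2193     0.3621]
  [   0.0969     1.2596     0.2193]
  [   0.0306     0.3978     1.1219]
x = (I − A)⁻¹ d = adj(I−A)·d / det(I−A), with det(I−A) = 0.49025:
  x_G = (0.7625·920 + 0.1075·1000 + 0.1775·360) / 0.49025 = 872.90 / 0.49025 ≈ 1780.52
  x_M = (0.0475·920 + 0.6175·1000 + 0.1075·360) / 0.49025 = 699.90 / 0.49025 ≈ 1427.64
  x_D = (0.0150·920 + 0.1950·1000 + 0.5500·360) / 0.49025 = 406.80 / 0.49025 ≈ 829.78

x_G = 1780.52, x_M = 1427.64, x_D = 829.78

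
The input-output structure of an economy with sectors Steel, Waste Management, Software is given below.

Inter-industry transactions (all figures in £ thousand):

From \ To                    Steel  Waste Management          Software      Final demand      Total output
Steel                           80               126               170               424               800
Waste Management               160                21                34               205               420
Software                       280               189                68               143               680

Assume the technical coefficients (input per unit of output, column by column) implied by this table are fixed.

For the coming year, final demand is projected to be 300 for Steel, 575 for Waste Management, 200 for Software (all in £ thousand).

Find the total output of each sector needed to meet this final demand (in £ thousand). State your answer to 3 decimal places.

Technical coefficients a_ij = z_ij / X_j:
  a_11 = 80/800 = 0.10, a_21 = 160/800 = 0.20, a_31 = 280/800 = 0.35
  a_12 = 126/420 = 0.30, a_22 = 21/420 = 0.05, a_32 = 189/420 = 0.45
  a_13 = 170/680 = 0.25, a_23 = 34/680 = 0.05, a_33 = 68/680 = 0.10
I − A =
  [   0.90    -0.30    -0.25]
  [  -0.20     0.95    -0.05]
  [  -0.35    -0.45     0.90]
Cofactors of I−A, C_ij = (−1)^(i+j)·(minor ij) (rows/columns in the sector order above):
  C_11 = (0.95)(0.90) − (-0.05)(-0.45) = 0.8325
  C_12 = −[(-0.20)(0.90) − (-0.05)(-0.35)] = 0.1975
  C_13 = (-0.20)(-0.45) − (0.95)(-0.35) = 0.4225
  C_21 = −[(-0.30)(0.90) − (-0.25)(-0.45)] = 0.3825
  C_22 = (0.90)(0.90) − (-0.25)(-0.35) = 0.7225
  C_23 = −[(0.90)(-0.45) − (-0.30)(-0.35)] = 0.5100
  C_31 = (-0.30)(-0.05) − (-0.25)(0.95) = 0.2525
  C_32 = −[(0.90)(-0.05) − (-0.25)(-0.20)] = 0.0950
  C_33 = (0.90)(0.95) − (-0.30)(-0.20) = 0.7950
det(I−A) = Σ_j (I−A)_1j·C_1j = (0.90)(0.8325) + (-0.30)(0.1975) + (-0.25)(0.4225) = 0.584375
adj(I−A) = Cᵀ =
  [ 0.8325   0.3825   0.2525]
  [ 0.1975   0.7225   0.0950]
  [ 0.4225   0.5100   0.7950]
(I − A)⁻¹ = adj(I−A) / det(I−A) ≈
  [   1.4246     0.6545     0.4321]
  [   0.3380     1.2364     0.1626]
  [   0.7230     0.8727     1.3604]
x = (I − A)⁻¹ d = adj(I−A)·d / det(I−A), with det(I−A) = 0.584375:
  x_1 = (0.8325·300 + 0.3825·575 + 0.2525·200) / 0.584375 = 520.1875 / 0.584375 ≈ 890.160
  x_2 = (0.1975·300 + 0.7225·575 + 0.0950·200) / 0.584375 = 493.6875 / 0.584375 ≈ 844.813
  x_3 = (0.4225·300 + 0.5100·575 + 0.7950·200) / 0.584375 = 579.00 / 0.584375 ≈ 990.802

x_1 = 890.160, x_2 = 844.813, x_3 = 990.802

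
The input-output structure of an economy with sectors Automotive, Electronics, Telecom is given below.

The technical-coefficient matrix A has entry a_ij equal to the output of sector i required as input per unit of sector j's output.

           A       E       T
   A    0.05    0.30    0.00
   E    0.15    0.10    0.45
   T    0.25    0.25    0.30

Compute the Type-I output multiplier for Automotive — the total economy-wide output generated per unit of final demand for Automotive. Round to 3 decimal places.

m_A = 2.339

I − A =
  [   0.95    -0.30     0.00]
  [  -0.15     0.90    -0.45]
  [  -0.25    -0.25     0.70]
Cofactors of I−A, C_ij = (−1)^(i+j)·(minor ij) (rows/columns in the sector order above):
  C_11 = (0.90)(0.70) − (-0.45)(-0.25) = 0.5175
  C_12 = −[(-0.15)(0.70) − (-0.45)(-0.25)] = 0.2175
  C_13 = (-0.15)(-0.25) − (0.90)(-0.25) = 0.2625
  C_21 = −[(-0.30)(0.70) − (0.00)(-0.25)] = 0.2100
  C_22 = (0.95)(0.70) − (0.00)(-0.25) = 0.6650
  C_23 = −[(0.95)(-0.25) − (-0.30)(-0.25)] = 0.3125
  C_31 = (-0.30)(-0.45) − (0.00)(0.90) = 0.1350
  C_32 = −[(0.95)(-0.45) − (0.00)(-0.15)] = 0.4275
  C_33 = (0.95)(0.90) − (-0.30)(-0.15) = 0.8100
det(I−A) = Σ_j (I−A)_1j·C_1j = (0.95)(0.5175) + (-0.30)(0.2175) + (0.00)(0.2625) = 0.426375
adj(I−A) = Cᵀ =
  [ 0.5175   0.2100   0.1350]
  [ 0.2175   0.6650   0.4275]
  [ 0.2625   0.3125   0.8100]
(I − A)⁻¹ = adj(I−A) / det(I−A) ≈
  [   1.2137     0.4925     0.3166]
  [   0.5101     1.5597     1.0026]
  [   0.6157     0.7329     1.8997]
The output multiplier for sector j is the column-j sum of the Leontief inverse (I − A)⁻¹ = adj(I−A) / det(I−A).
Column A of adj(I−A): (0.5175, 0.2175, 0.2625); det(I−A) = 0.426375.
m_A = (0.5175 + 0.2175 + 0.2625) / 0.426375 = 0.9975 / 0.426375 ≈ 2.339.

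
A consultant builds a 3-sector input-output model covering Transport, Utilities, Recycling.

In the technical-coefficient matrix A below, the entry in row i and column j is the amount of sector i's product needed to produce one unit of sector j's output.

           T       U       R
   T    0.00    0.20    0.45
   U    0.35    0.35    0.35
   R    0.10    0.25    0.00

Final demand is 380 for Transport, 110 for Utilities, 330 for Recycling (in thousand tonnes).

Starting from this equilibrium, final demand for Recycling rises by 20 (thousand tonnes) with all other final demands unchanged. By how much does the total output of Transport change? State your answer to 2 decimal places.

I − A =
  [   1.00    -0.20    -0.45]
  [  -0.35     0.65    -0.35]
  [  -0.10    -0.25     1.00]
Cofactors of I−A, C_ij = (−1)^(i+j)·(minor ij) (rows/columns in the sector order above):
  C_11 = (0.65)(1.00) − (-0.35)(-0.25) = 0.5625
  C_12 = −[(-0.35)(1.00) − (-0.35)(-0.10)] = 0.3850
  C_13 = (-0.35)(-0.25) − (0.65)(-0.10) = 0.1525
  C_21 = −[(-0.20)(1.00) − (-0.45)(-0.25)] = 0.3125
  C_22 = (1.00)(1.00) − (-0.45)(-0.10) = 0.9550
  C_23 = −[(1.00)(-0.25) − (-0.20)(-0.10)] = 0.2700
  C_31 = (-0.20)(-0.35) − (-0.45)(0.65) = 0.3625
  C_32 = −[(1.00)(-0.35) − (-0.45)(-0.35)] = 0.5075
  C_33 = (1.00)(0.65) − (-0.20)(-0.35) = 0.5800
det(I−A) = Σ_j (I−A)_1j·C_1j = (1.00)(0.5625) + (-0.20)(0.3850) + (-0.45)(0.1525) = 0.416875
adj(I−A) = Cᵀ =
  [ 0.5625   0.3125   0.3625]
  [ 0.3850   0.9550   0.5075]
  [ 0.1525   0.2700   0.5800]
(I − A)⁻¹ = adj(I−A) / det(I−A) ≈
  [   1.3493     0.7496     0.8696]
  [   0.9235     2.2909     1.2174]
  [   0.3658     0.6477     1.3913]
Δx = (I − A)⁻¹ Δd with Δd having +20 in the Recycling component and 0 elsewhere.
So Δx_T = L_TR · (+20), where L_TR = adj(I−A)_TR / det(I−A) = 0.3625 / 0.416875.
Δx_T = 0.3625 × (+20) / 0.416875 = 7.25 / 0.416875 ≈ 17.39.

Δx_T = 17.39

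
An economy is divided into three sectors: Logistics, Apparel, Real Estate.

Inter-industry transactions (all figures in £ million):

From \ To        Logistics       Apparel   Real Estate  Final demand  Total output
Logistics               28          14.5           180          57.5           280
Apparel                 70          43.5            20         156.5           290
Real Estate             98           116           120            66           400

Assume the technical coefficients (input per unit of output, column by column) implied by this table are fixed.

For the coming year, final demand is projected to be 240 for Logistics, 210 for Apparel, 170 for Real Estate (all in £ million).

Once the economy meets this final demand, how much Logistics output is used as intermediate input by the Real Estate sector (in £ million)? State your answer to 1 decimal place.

z_LR = 413.9

Technical coefficients a_ij = z_ij / X_j:
  a_LL = 28/280 = 0.10, a_AL = 70/280 = 0.25, a_RL = 98/280 = 0.35
  a_LA = 14.5/290 = 0.05, a_AA = 43.5/290 = 0.15, a_RA = 116/290 = 0.40
  a_LR = 180/400 = 0.45, a_AR = 20/400 = 0.05, a_RR = 120/400 = 0.30
I − A =
  [   0.90    -0.05    -0.45]
  [  -0.25     0.85    -0.05]
  [  -0.35    -0.40     0.70]
Cofactors of I−A, C_ij = (−1)^(i+j)·(minor ij) (rows/columns in the sector order above):
  C_11 = (0.85)(0.70) − (-0.05)(-0.40) = 0.5750
  C_12 = −[(-0.25)(0.70) − (-0.05)(-0.35)] = 0.1925
  C_13 = (-0.25)(-0.40) − (0.85)(-0.35) = 0.3975
  C_21 = −[(-0.05)(0.70) − (-0.45)(-0.40)] = 0.2150
  C_22 = (0.90)(0.70) − (-0.45)(-0.35) = 0.4725
  C_23 = −[(0.90)(-0.40) − (-0.05)(-0.35)] = 0.3775
  C_31 = (-0.05)(-0.05) − (-0.45)(0.85) = 0.3850
  C_32 = −[(0.90)(-0.05) − (-0.45)(-0.25)] = 0.1575
  C_33 = (0.90)(0.85) − (-0.05)(-0.25) = 0.7525
det(I−A) = Σ_j (I−A)_1j·C_1j = (0.90)(0.5750) + (-0.05)(0.1925) + (-0.45)(0.3975) = 0.3290
adj(I−A) = Cᵀ =
  [ 0.5750   0.2150   0.3850]
  [ 0.1925   0.4725   0.1575]
  [ 0.3975   0.3775   0.7525]
(I − A)⁻¹ = adj(I−A) / det(I−A) ≈
  [   1.7477     0.6535     1.1702]
  [   0.5851     1.4362     0.4787]
  [   1.2082     1.1474     2.2872]
First solve x = (I − A)⁻¹ d = adj(I−A)·d / det(I−A); in particular x_R = (0.3975·240 + 0.3775·210 + 0.7525·170) / 0.3290 = 302.60 / 0.3290 ≈ 919.757.
Intermediate flow from L to R: z_LR = a_LR · x_R = 0.45 × 302.60 / 0.3290 = 136.17 / 0.3290 ≈ 413.9.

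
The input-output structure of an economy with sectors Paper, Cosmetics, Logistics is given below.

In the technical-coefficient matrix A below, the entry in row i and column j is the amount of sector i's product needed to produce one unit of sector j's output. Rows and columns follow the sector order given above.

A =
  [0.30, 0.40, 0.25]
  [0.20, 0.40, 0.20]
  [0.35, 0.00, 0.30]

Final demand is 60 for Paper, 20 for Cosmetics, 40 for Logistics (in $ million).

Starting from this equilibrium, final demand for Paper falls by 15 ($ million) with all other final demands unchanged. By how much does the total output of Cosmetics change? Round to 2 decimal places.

Δx_2 = -20.00

I − A =
  [   0.70    -0.40    -0.25]
  [  -0.20     0.60    -0.20]
  [  -0.35     0.00     0.70]
Cofactors of I−A, C_ij = (−1)^(i+j)·(minor ij) (rows/columns in the sector order above):
  C_11 = (0.60)(0.70) − (-0.20)(0.00) = 0.4200
  C_12 = −[(-0.20)(0.70) − (-0.20)(-0.35)] = 0.2100
  C_13 = (-0.20)(0.00) − (0.60)(-0.35) = 0.2100
  C_21 = −[(-0.40)(0.70) − (-0.25)(0.00)] = 0.2800
  C_22 = (0.70)(0.70) − (-0.25)(-0.35) = 0.4025
  C_23 = −[(0.70)(0.00) − (-0.40)(-0.35)] = 0.1400
  C_31 = (-0.40)(-0.20) − (-0.25)(0.60) = 0.2300
  C_32 = −[(0.70)(-0.20) − (-0.25)(-0.20)] = 0.1900
  C_33 = (0.70)(0.60) − (-0.40)(-0.20) = 0.3400
det(I−A) = Σ_j (I−A)_1j·C_1j = (0.70)(0.4200) + (-0.40)(0.2100) + (-0.25)(0.2100) = 0.1575
adj(I−A) = Cᵀ =
  [ 0.4200   0.2800   0.2300]
  [ 0.2100   0.4025   0.1900]
  [ 0.2100   0.1400   0.3400]
(I − A)⁻¹ = adj(I−A) / det(I−A) ≈
  [   2.6667     1.7778     1.4603]
  [   1.3333     2.5556     1.2063]
  [   1.3333     0.8889     2.1587]
Δx = (I − A)⁻¹ Δd with Δd having -15 in the Paper component and 0 elsewhere.
So Δx_2 = L_21 · (-15), where L_21 = adj(I−A)_21 / det(I−A) = 0.2100 / 0.1575.
Δx_2 = 0.2100 × (-15) / 0.1575 = -3.15 / 0.1575 = -20.00.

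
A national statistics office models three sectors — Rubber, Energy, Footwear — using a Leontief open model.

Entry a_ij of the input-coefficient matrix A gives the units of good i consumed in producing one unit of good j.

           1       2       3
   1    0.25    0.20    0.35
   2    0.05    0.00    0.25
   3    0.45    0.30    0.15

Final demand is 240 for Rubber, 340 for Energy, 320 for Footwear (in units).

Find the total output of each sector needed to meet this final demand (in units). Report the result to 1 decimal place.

I − A =
  [   0.75    -0.20    -0.35]
  [  -0.05     1.00    -0.25]
  [  -0.45    -0.30     0.85]
Cofactors of I−A, C_ij = (−1)^(i+j)·(minor ij) (rows/columns in the sector order above):
  C_11 = (1.00)(0.85) − (-0.25)(-0.30) = 0.7750
  C_12 = −[(-0.05)(0.85) − (-0.25)(-0.45)] = 0.1550
  C_13 = (-0.05)(-0.30) − (1.00)(-0.45) = 0.4650
  C_21 = −[(-0.20)(0.85) − (-0.35)(-0.30)] = 0.2750
  C_22 = (0.75)(0.85) − (-0.35)(-0.45) = 0.4800
  C_23 = −[(0.75)(-0.30) − (-0.20)(-0.45)] = 0.3150
  C_31 = (-0.20)(-0.25) − (-0.35)(1.00) = 0.4000
  C_32 = −[(0.75)(-0.25) − (-0.35)(-0.05)] = 0.2050
  C_33 = (0.75)(1.00) − (-0.20)(-0.05) = 0.7400
det(I−A) = Σ_j (I−A)_1j·C_1j = (0.75)(0.7750) + (-0.20)(0.1550) + (-0.35)(0.4650) = 0.3875
adj(I−A) = Cᵀ =
  [ 0.7750   0.2750   0.4000]
  [ 0.1550   0.4800   0.2050]
  [ 0.4650   0.3150   0.7400]
(I − A)⁻¹ = adj(I−A) / det(I−A) ≈
  [   2.0000     0.7097     1.0323]
  [   0.4000     1.2387     0.5290]
  [   1.2000     0.8129     1.9097]
x = (I − A)⁻¹ d = adj(I−A)·d / det(I−A), with det(I−A) = 0.3875:
  x_1 = (0.7750·240 + 0.2750·340 + 0.4000·320) / 0.3875 = 407.50 / 0.3875 ≈ 1051.6
  x_2 = (0.1550·240 + 0.4800·340 + 0.2050·320) / 0.3875 = 266.00 / 0.3875 ≈ 686.5
  x_3 = (0.4650·240 + 0.3150·340 + 0.7400·320) / 0.3875 = 455.50 / 0.3875 ≈ 1175.5

x_1 = 1051.6, x_2 = 686.5, x_3 = 1175.5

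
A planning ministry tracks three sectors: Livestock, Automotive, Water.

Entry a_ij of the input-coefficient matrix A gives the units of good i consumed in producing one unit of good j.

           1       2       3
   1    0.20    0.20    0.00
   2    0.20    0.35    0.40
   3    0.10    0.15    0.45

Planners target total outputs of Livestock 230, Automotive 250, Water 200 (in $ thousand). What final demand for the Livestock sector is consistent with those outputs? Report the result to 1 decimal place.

d_1 = 134.0

I − A =
  [   0.80    -0.20     0.00]
  [  -0.20     0.65    -0.40]
  [  -0.10    -0.15     0.55]
d = (I − A) x:
  d_1 = (+0.80)·230 + (-0.20)·250 + (+0.00)·200 = 134.0
  d_2 = (-0.20)·230 + (+0.65)·250 + (-0.40)·200 = 36.5
  d_3 = (-0.10)·230 + (-0.15)·250 + (+0.55)·200 = 49.5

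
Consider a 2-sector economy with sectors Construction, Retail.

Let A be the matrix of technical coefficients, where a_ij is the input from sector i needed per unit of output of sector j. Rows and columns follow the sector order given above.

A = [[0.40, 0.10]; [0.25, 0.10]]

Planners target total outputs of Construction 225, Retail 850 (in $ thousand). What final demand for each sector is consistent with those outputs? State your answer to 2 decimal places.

d_C = 50.00, d_R = 708.75

I − A =
  [   0.60    -0.10]
  [  -0.25     0.90]
d = (I − A) x:
  d_C = (+0.60)·225 + (-0.10)·850 = 50.00
  d_R = (-0.25)·225 + (+0.90)·850 = 708.75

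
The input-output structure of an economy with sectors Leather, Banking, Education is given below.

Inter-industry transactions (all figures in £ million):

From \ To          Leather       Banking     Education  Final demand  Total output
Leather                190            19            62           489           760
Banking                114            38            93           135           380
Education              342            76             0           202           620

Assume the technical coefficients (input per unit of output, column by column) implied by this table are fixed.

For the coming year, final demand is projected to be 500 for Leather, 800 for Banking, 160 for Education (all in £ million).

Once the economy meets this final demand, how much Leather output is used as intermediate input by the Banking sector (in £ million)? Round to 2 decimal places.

Technical coefficients a_ij = z_ij / X_j:
  a_11 = 190/760 = 0.25, a_21 = 114/760 = 0.15, a_31 = 342/760 = 0.45
  a_12 = 19/380 = 0.05, a_22 = 38/380 = 0.10, a_32 = 76/380 = 0.20
  a_13 = 62/620 = 0.10, a_23 = 93/620 = 0.15, a_33 = 0/620 = 0.00
I − A =
  [   0.75    -0.05    -0.10]
  [  -0.15     0.90    -0.15]
  [  -0.45    -0.20     1.00]
Cofactors of I−A, C_ij = (−1)^(i+j)·(minor ij) (rows/columns in the sector order above):
  C_11 = (0.90)(1.00) − (-0.15)(-0.20) = 0.8700
  C_12 = −[(-0.15)(1.00) − (-0.15)(-0.45)] = 0.2175
  C_13 = (-0.15)(-0.20) − (0.90)(-0.45) = 0.4350
  C_21 = −[(-0.05)(1.00) − (-0.10)(-0.20)] = 0.0700
  C_22 = (0.75)(1.00) − (-0.10)(-0.45) = 0.7050
  C_23 = −[(0.75)(-0.20) − (-0.05)(-0.45)] = 0.1725
  C_31 = (-0.05)(-0.15) − (-0.10)(0.90) = 0.0975
  C_32 = −[(0.75)(-0.15) − (-0.10)(-0.15)] = 0.1275
  C_33 = (0.75)(0.90) − (-0.05)(-0.15) = 0.6675
det(I−A) = Σ_j (I−A)_1j·C_1j = (0.75)(0.8700) + (-0.05)(0.2175) + (-0.10)(0.4350) = 0.598125
adj(I−A) = Cᵀ =
  [ 0.8700   0.0700   0.0975]
  [ 0.2175   0.7050   0.1275]
  [ 0.4350   0.1725   0.6675]
(I − A)⁻¹ = adj(I−A) / det(I−A) ≈
  [   1.4545     0.1170     0.1630]
  [   0.3636     1.1787     0.2132]
  [   0.7273     0.2884     1.1160]
First solve x = (I − A)⁻¹ d = adj(I−A)·d / det(I−A); in particular x_2 = (0.2175·500 + 0.7050·800 + 0.1275·160) / 0.598125 = 693.15 / 0.598125 ≈ 1158.8715.
Intermediate flow from 1 to 2: z_12 = a_12 · x_2 = 0.05 × 693.15 / 0.598125 = 34.6575 / 0.598125 ≈ 57.94.

z_12 = 57.94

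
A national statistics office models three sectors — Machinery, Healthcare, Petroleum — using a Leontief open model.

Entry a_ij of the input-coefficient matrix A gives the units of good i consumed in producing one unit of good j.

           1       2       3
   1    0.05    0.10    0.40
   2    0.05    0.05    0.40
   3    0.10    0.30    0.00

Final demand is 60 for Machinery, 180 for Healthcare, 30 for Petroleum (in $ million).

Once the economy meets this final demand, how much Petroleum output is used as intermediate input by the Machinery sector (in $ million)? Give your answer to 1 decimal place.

z_31 = 13.9

I − A =
  [   0.95    -0.10    -0.40]
  [  -0.05     0.95    -0.40]
  [  -0.10    -0.30     1.00]
Cofactors of I−A, C_ij = (−1)^(i+j)·(minor ij) (rows/columns in the sector order above):
  C_11 = (0.95)(1.00) − (-0.40)(-0.30) = 0.8300
  C_12 = −[(-0.05)(1.00) − (-0.40)(-0.10)] = 0.0900
  C_13 = (-0.05)(-0.30) − (0.95)(-0.10) = 0.1100
  C_21 = −[(-0.10)(1.00) − (-0.40)(-0.30)] = 0.2200
  C_22 = (0.95)(1.00) − (-0.40)(-0.10) = 0.9100
  C_23 = −[(0.95)(-0.30) − (-0.10)(-0.10)] = 0.2950
  C_31 = (-0.10)(-0.40) − (-0.40)(0.95) = 0.4200
  C_32 = −[(0.95)(-0.40) − (-0.40)(-0.05)] = 0.4000
  C_33 = (0.95)(0.95) − (-0.10)(-0.05) = 0.8975
det(I−A) = Σ_j (I−A)_1j·C_1j = (0.95)(0.8300) + (-0.10)(0.0900) + (-0.40)(0.1100) = 0.7355
adj(I−A) = Cᵀ =
  [ 0.8300   0.2200   0.4200]
  [ 0.0900   0.9100   0.4000]
  [ 0.1100   0.2950   0.8975]
(I − A)⁻¹ = adj(I−A) / det(I−A) ≈
  [   1.1285     0.2991     0.5710]
  [   0.1224     1.2373     0.5438]
  [   0.1496     0.4011     1.2203]
First solve x = (I − A)⁻¹ d = adj(I−A)·d / det(I−A); in particular x_1 = (0.8300·60 + 0.2200·180 + 0.4200·30) / 0.7355 = 102.00 / 0.7355 ≈ 138.681.
Intermediate flow from 3 to 1: z_31 = a_31 · x_1 = 0.10 × 102.00 / 0.7355 = 10.20 / 0.7355 ≈ 13.9.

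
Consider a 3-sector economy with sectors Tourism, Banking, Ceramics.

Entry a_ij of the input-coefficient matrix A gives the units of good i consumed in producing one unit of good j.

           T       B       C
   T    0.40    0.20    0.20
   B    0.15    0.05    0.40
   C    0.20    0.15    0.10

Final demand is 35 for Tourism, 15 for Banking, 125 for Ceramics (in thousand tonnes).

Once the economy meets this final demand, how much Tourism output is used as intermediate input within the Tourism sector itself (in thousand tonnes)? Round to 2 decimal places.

I − A =
  [   0.60    -0.20    -0.20]
  [  -0.15     0.95    -0.40]
  [  -0.20    -0.15     0.90]
Cofactors of I−A, C_ij = (−1)^(i+j)·(minor ij) (rows/columns in the sector order above):
  C_11 = (0.95)(0.90) − (-0.40)(-0.15) = 0.7950
  C_12 = −[(-0.15)(0.90) − (-0.40)(-0.20)] = 0.2150
  C_13 = (-0.15)(-0.15) − (0.95)(-0.20) = 0.2125
  C_21 = −[(-0.20)(0.90) − (-0.20)(-0.15)] = 0.2100
  C_22 = (0.60)(0.90) − (-0.20)(-0.20) = 0.5000
  C_23 = −[(0.60)(-0.15) − (-0.20)(-0.20)] = 0.1300
  C_31 = (-0.20)(-0.40) − (-0.20)(0.95) = 0.2700
  C_32 = −[(0.60)(-0.40) − (-0.20)(-0.15)] = 0.2700
  C_33 = (0.60)(0.95) − (-0.20)(-0.15) = 0.5400
det(I−A) = Σ_j (I−A)_1j·C_1j = (0.60)(0.7950) + (-0.20)(0.2150) + (-0.20)(0.2125) = 0.3915
adj(I−A) = Cᵀ =
  [ 0.7950   0.2100   0.2700]
  [ 0.2150   0.5000   0.2700]
  [ 0.2125   0.1300   0.5400]
(I − A)⁻¹ = adj(I−A) / det(I−A) ≈
  [   2.0307     0.5364     0.6897]
  [   0.5492     1.2771     0.6897]
  [   0.5428     0.3321     1.3793]
First solve x = (I − A)⁻¹ d = adj(I−A)·d / det(I−A); in particular x_T = (0.7950·35 + 0.2100·15 + 0.2700·125) / 0.3915 = 64.725 / 0.3915 ≈ 165.3257.
Intermediate flow from T to T: z_TT = a_TT · x_T = 0.40 × 64.725 / 0.3915 = 25.89 / 0.3915 ≈ 66.13.

z_TT = 66.13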